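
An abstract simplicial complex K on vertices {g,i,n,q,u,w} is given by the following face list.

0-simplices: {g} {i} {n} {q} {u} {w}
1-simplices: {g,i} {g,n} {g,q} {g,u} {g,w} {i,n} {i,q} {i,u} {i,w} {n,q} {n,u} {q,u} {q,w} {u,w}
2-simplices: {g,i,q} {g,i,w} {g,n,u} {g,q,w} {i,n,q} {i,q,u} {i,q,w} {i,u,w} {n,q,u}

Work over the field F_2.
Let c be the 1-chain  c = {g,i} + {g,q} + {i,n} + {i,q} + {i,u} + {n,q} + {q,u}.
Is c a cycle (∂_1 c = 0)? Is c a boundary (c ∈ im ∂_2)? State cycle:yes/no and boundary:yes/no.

n_0=6 n_1=14 n_2=9  [Z2]
∂1: piv[gi,gn,gq,gu,gw] rk=5  ker:in,iq,iu,iw,nq,nu,qu,qw,uw
∂2: piv[giq,giw,gnu,gqw,inq,iqu,iuw,nqu] rk=8  ker:iqw
∂1c = 0
c vs im∂2: reduces to 0 ⇒ boundary

cycle:yes boundary:yes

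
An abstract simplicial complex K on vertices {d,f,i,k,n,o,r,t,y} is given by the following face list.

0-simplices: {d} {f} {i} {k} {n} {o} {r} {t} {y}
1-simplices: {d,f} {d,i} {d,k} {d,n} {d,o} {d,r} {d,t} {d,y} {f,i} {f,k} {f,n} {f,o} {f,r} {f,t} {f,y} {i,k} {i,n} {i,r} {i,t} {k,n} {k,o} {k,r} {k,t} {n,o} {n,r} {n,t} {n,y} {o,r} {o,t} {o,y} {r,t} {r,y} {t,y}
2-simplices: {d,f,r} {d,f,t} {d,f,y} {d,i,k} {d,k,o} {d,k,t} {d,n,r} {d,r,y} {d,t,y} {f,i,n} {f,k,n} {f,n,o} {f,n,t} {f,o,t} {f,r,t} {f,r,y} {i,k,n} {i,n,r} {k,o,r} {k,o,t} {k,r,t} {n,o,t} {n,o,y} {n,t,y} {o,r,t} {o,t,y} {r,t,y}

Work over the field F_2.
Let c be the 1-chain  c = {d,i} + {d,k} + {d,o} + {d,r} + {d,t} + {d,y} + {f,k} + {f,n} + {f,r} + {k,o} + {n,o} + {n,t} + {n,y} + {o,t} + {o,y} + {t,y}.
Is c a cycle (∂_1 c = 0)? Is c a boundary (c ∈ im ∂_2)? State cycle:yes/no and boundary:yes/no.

cycle:no boundary:no

n_0=9 n_1=33 n_2=27  [Z2]
∂1: piv[df,di,dk,dn,do,dr,dt,dy] rk=8  ker:fi,fk,fn,fo,fr,ft,fy,ik,in,ir,it,kn,ko,kr,kt,no,nr,nt,ny,or,ot,oy,rt,ry,ty
∂2: piv[dfr,dft,dfy,dik,dko,dkt,dnr,dry,dty,fin,fkn,fno,fnt,fot,frt,ikn,inr,kor,kot,krt,noy,nty] rk=22  ker:fry,not,ort,oty,rty
∂1c = {f} + {i} + {k} + {o}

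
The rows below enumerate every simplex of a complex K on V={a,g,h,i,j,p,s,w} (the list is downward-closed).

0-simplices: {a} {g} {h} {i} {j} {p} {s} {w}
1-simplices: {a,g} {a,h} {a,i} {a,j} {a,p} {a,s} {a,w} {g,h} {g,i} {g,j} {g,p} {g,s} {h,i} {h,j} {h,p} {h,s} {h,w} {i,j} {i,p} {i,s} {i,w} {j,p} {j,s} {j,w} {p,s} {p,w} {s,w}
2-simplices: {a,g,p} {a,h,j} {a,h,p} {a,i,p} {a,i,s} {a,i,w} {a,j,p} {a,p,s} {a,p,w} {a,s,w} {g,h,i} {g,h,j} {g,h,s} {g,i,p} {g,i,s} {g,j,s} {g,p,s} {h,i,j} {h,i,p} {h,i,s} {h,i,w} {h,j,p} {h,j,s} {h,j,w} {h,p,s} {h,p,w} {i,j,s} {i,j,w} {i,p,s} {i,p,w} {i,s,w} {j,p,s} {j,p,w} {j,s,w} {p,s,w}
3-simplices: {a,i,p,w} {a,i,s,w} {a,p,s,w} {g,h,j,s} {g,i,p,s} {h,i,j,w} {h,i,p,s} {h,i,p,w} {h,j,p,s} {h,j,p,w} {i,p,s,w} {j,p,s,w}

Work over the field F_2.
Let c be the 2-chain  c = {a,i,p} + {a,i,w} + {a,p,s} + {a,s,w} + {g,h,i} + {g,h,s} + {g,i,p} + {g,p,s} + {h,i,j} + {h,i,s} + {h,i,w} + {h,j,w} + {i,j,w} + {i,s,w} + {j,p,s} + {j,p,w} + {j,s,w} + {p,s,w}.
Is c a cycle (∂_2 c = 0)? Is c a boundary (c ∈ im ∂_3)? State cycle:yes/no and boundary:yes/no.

n_0=8 n_1=27 n_2=35 n_3=12  [Z2]
∂1: piv[ag,ah,ai,aj,ap,as,aw] rk=7  ker:gh,gi,gj,gp,gs,hi,hj,hp,hs,hw,ij,ip,is,iw,jp,js,jw,ps,pw,sw
∂2: piv[agp,ahj,ahp,aip,ais,aiw,ajp,aps,apw,asw,ghi,ghj,ghs,gip,gis,gjs,hij,hip,hiw,hjw] rk=20  ker:gps,his,hjp,hjs,hps,hpw,ijs,ijw,ips,ipw,isw,jps,jpw,jsw,psw
∂3: piv[aipw,aisw,apsw,ghjs,gips,hijw,hips,hipw,hjps,hjpw,ipsw,jpsw] rk=12
∂2c = 0
c vs im∂3: residual ≠ 0 ⇒ not boundary

cycle:yes boundary:no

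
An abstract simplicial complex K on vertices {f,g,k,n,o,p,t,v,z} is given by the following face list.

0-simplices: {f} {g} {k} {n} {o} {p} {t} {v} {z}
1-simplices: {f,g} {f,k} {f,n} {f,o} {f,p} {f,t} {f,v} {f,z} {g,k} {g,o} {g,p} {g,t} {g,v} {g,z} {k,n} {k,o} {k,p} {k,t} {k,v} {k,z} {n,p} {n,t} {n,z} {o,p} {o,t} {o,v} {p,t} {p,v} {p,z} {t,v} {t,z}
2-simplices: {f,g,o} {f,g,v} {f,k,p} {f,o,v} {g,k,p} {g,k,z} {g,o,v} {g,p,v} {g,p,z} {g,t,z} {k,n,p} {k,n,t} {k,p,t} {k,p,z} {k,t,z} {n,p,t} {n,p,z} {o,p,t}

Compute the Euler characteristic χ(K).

χ(K)=-4

n_0=9 n_1=31 n_2=18
χ=+9−31+18=-4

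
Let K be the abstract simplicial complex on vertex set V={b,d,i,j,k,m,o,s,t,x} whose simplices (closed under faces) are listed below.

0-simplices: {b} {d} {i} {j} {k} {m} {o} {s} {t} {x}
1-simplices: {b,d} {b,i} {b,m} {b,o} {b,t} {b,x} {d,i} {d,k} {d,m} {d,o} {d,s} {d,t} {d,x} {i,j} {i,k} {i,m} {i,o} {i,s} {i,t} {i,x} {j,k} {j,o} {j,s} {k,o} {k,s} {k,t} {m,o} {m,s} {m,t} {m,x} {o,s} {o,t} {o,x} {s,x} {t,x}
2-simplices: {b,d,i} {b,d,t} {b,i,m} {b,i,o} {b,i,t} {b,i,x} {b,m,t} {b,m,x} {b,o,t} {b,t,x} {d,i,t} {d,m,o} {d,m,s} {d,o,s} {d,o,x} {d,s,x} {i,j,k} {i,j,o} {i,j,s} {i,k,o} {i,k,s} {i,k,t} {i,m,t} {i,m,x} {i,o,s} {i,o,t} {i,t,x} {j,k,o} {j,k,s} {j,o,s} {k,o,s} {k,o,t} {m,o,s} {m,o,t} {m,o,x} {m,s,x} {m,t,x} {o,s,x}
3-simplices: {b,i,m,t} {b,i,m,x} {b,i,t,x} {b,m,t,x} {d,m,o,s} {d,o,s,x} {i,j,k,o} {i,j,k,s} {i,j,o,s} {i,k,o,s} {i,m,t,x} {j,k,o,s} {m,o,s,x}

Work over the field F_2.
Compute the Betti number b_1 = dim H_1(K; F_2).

n_0=10 n_1=35 n_2=38 n_3=13  [Z2]
∂1: piv[bd,bi,bm,bo,bt,bx,dk,ds,ij] rk=9  ker:di,dm,do,dt,dx,ik,im,io,is,it,ix,jk,jo,js,ko,ks,kt,mo,ms,mt,mx,os,ot,ox,sx,tx
∂2: piv[bdi,bdt,bim,bio,bit,bix,bmt,bmx,bot,btx,dmo,dms,dos,dox,dsx,ijk,ijo,ijs,iko,iks,ikt,ios,mot,mox] rk=24  ker:dit,imt,imx,iot,itx,jko,jks,jos,kos,kot,mos,msx,mtx,osx
∂3: piv[bimt,bimx,bitx,bmtx,dmos,dosx,ijko,ijks,ijos,ikos,mosx] rk=11  ker:imtx,jkos
b_1=(35−9)−24=2

b_1=2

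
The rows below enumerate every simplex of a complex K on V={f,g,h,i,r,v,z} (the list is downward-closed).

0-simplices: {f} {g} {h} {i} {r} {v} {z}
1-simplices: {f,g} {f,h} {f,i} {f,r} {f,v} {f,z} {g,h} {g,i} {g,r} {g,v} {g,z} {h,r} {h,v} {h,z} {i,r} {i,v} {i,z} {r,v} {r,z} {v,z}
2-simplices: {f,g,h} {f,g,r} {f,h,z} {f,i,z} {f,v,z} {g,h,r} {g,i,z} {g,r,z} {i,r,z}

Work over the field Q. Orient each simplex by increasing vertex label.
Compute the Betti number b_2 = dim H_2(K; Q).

n_0=7 n_1=20 n_2=9  [Q]
∂1: piv[fg,fh,fi,fr,fv,fz] rk=6  ker:gh,gi,gr,gv,gz,hr,hv,hz,ir,iv,iz,rv,rz,vz
∂2: piv[fgh,fgr,fhz,fiz,fvz,ghr,giz,grz,irz] rk=9
b_2=(9−9)−0=0

b_2=0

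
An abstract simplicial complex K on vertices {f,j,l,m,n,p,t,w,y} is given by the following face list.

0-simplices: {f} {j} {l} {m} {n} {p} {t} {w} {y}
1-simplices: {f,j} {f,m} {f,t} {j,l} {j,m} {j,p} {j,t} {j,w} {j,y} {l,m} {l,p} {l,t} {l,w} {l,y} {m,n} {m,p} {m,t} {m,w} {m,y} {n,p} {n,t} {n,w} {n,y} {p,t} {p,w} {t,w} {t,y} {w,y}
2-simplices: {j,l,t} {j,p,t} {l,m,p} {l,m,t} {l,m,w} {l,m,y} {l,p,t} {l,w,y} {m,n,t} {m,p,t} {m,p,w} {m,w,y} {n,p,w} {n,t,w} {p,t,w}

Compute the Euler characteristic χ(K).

χ(K)=-4

n_0=9 n_1=28 n_2=15
χ=+9−28+15=-4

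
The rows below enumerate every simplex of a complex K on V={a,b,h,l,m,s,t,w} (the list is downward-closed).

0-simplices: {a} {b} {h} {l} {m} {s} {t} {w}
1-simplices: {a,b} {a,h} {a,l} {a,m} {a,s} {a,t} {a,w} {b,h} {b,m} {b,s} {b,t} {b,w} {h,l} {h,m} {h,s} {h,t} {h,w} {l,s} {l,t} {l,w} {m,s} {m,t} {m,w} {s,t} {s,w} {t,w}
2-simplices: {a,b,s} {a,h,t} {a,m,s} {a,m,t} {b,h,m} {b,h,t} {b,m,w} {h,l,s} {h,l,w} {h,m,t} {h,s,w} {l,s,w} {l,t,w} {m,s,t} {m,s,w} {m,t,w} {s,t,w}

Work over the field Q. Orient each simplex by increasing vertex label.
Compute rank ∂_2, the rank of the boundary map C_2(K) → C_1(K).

n_0=8 n_1=26 n_2=17  [Q]
∂1: piv[ab,ah,al,am,as,at,aw] rk=7  ker:bh,bm,bs,bt,bw,hl,hm,hs,ht,hw,ls,lt,lw,ms,mt,mw,st,sw,tw
∂2: piv[abs,aht,ams,amt,bhm,bht,bmw,hls,hlw,hmt,hsw,ltw,mst,msw,mtw] rk=15  ker:lsw,stw
rk∂_2=15

rank∂_2=15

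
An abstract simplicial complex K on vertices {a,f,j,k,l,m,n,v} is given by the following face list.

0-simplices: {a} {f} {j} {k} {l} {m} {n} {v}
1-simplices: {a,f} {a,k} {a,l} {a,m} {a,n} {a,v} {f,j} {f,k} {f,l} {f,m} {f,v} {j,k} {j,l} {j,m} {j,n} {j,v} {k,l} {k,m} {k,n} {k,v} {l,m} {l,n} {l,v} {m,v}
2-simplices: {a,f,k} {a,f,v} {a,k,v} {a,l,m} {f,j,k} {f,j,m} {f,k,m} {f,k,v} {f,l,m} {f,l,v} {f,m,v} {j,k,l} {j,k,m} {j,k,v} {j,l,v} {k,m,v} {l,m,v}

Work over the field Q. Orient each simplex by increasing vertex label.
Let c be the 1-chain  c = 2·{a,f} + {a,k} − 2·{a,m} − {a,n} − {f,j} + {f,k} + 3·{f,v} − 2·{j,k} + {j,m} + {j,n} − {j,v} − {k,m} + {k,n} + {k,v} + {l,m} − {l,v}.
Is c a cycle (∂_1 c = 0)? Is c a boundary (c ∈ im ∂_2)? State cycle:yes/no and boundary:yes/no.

n_0=8 n_1=24 n_2=17  [Q]
∂1: piv[af,ak,al,am,an,av,fj] rk=7  ker:fk,fl,fm,fv,jk,jl,jm,jn,jv,kl,km,kn,kv,lm,ln,lv,mv
∂2: piv[afk,afv,akv,alm,fjk,fjm,fkm,flm,flv,fmv,jkl,jkv,jlv] rk=13  ker:fkv,jkm,kmv,lmv
∂1c = −{f} − {k} − {m} + {n} + 2·{v}

cycle:no boundary:no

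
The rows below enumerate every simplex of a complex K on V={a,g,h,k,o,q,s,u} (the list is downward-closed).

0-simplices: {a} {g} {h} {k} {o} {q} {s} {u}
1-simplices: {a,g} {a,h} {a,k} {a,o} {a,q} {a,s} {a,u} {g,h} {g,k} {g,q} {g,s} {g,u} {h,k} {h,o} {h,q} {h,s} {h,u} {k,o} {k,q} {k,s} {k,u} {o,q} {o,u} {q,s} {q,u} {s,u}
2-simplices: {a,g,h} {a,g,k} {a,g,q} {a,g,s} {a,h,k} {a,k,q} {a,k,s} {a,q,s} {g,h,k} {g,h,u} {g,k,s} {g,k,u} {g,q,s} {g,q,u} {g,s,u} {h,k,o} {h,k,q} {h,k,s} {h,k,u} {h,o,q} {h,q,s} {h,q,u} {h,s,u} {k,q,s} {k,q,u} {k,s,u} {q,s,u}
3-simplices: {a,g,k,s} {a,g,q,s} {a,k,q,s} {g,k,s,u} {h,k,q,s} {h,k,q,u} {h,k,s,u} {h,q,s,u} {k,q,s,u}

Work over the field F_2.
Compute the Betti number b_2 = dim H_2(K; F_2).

n_0=8 n_1=26 n_2=27 n_3=9  [Z2]
∂1: piv[ag,ah,ak,ao,aq,as,au] rk=7  ker:gh,gk,gq,gs,gu,hk,ho,hq,hs,hu,ko,kq,ks,ku,oq,ou,qs,qu,su
∂2: piv[agh,agk,agq,ags,ahk,akq,aks,aqs,ghu,gku,gqu,gsu,hko,hkq,hks,hoq] rk=16  ker:ghk,gks,gqs,hku,hqs,hqu,hsu,kqs,kqu,ksu,qsu
∂3: piv[agks,agqs,akqs,gksu,hkqs,hkqu,hksu,hqsu] rk=8  ker:kqsu
b_2=(27−16)−8=3

b_2=3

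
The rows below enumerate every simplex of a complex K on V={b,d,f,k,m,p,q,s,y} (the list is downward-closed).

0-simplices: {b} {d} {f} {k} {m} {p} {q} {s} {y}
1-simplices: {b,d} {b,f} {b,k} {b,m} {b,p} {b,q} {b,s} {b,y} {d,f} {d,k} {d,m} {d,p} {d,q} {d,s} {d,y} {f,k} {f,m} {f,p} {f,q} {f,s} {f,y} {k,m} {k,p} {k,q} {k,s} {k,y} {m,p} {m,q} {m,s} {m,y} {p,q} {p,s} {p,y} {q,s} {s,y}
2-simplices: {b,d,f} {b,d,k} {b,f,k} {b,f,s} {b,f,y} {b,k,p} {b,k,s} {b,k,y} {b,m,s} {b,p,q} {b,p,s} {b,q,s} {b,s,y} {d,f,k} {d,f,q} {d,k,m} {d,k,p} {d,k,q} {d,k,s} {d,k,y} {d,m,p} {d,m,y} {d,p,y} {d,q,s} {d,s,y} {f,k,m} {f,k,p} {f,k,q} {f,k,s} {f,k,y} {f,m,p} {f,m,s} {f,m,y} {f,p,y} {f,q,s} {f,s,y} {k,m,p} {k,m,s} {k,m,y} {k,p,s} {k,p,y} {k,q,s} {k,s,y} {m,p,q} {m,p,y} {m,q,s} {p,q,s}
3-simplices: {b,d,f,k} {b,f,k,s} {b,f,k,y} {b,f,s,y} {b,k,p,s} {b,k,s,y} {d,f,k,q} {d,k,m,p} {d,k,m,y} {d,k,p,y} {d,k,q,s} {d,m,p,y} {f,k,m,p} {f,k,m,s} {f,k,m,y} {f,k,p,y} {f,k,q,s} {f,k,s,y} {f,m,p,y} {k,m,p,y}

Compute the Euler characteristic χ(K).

n_0=9 n_1=35 n_2=47 n_3=20
χ=+9−35+47−20=1

χ(K)=1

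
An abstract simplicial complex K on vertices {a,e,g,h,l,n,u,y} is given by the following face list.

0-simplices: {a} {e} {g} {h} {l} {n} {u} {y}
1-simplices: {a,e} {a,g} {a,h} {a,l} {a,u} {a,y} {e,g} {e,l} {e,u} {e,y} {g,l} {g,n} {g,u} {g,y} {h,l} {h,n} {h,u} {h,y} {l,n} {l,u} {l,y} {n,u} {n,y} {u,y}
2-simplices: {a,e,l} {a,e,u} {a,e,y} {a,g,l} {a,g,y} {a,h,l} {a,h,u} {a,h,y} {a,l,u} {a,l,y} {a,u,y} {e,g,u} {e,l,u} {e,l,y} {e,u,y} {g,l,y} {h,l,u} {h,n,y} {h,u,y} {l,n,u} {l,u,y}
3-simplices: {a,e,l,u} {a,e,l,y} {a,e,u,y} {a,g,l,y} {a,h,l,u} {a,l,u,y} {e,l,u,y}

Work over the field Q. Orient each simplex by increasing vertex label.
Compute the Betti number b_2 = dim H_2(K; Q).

b_2=1

n_0=8 n_1=24 n_2=21 n_3=7  [Q]
∂1: piv[ae,ag,ah,al,au,ay,gn] rk=7  ker:eg,el,eu,ey,gl,gu,gy,hl,hn,hu,hy,ln,lu,ly,nu,ny,uy
∂2: piv[ael,aeu,aey,agl,agy,ahl,ahu,ahy,alu,aly,auy,egu,hny,lnu] rk=14  ker:elu,ely,euy,gly,hlu,huy,luy
∂3: piv[aelu,aely,aeuy,agly,ahlu,aluy] rk=6  ker:eluy
b_2=(21−14)−6=1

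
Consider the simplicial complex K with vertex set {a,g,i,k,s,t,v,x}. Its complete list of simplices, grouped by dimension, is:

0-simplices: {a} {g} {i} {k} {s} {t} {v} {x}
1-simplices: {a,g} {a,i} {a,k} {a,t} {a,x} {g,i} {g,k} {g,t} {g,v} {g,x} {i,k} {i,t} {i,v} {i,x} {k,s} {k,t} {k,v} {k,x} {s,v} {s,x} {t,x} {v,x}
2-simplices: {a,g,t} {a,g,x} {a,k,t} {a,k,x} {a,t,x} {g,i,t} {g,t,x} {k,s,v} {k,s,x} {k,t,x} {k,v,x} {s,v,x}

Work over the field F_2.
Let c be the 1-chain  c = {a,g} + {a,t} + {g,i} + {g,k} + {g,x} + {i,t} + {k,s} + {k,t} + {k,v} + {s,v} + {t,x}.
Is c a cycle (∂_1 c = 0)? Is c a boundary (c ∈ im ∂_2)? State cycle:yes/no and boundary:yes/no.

n_0=8 n_1=22 n_2=12  [Z2]
∂1: piv[ag,ai,ak,at,ax,gv,ks] rk=7  ker:gi,gk,gt,gx,ik,it,iv,ix,kt,kv,kx,sv,sx,tx,vx
∂2: piv[agt,agx,akt,akx,atx,git,ksv,ksx,kvx] rk=9  ker:gtx,ktx,svx
∂1c = 0
c vs im∂2: residual ≠ 0 ⇒ not boundary

cycle:yes boundary:no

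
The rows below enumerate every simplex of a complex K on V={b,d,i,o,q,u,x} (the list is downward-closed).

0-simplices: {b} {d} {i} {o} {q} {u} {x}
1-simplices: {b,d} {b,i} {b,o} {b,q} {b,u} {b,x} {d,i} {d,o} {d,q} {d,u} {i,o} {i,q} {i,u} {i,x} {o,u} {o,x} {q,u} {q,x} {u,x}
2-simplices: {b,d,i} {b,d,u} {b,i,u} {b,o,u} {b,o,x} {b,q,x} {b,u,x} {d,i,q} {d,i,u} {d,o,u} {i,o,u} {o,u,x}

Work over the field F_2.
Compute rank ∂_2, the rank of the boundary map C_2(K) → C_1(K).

n_0=7 n_1=19 n_2=12  [Z2]
∂1: piv[bd,bi,bo,bq,bu,bx] rk=6  ker:di,do,dq,du,io,iq,iu,ix,ou,ox,qu,qx,ux
∂2: piv[bdi,bdu,biu,bou,box,bqx,bux,diq,dou,iou] rk=10  ker:diu,oux
rk∂_2=10

rank∂_2=10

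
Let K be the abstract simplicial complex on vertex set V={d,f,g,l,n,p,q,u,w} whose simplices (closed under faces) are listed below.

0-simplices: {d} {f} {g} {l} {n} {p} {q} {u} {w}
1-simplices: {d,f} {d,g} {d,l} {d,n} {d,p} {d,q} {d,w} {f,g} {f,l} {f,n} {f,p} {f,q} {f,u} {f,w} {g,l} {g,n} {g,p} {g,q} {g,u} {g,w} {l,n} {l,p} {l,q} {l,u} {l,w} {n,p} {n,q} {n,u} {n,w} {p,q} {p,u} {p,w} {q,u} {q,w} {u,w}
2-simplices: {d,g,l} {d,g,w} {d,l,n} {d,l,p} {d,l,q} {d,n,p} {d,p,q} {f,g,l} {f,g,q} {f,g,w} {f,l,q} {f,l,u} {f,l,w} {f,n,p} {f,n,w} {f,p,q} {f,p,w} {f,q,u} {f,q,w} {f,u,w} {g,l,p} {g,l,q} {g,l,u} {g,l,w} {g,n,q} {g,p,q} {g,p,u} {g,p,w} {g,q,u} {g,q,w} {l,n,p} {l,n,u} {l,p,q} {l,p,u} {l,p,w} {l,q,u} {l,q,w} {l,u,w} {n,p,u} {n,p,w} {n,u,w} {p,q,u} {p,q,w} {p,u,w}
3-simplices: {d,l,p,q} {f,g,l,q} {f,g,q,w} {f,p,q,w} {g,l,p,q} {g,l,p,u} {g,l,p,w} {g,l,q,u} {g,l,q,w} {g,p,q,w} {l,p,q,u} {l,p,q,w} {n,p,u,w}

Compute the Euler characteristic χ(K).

n_0=9 n_1=35 n_2=44 n_3=13
χ=+9−35+44−13=5

χ(K)=5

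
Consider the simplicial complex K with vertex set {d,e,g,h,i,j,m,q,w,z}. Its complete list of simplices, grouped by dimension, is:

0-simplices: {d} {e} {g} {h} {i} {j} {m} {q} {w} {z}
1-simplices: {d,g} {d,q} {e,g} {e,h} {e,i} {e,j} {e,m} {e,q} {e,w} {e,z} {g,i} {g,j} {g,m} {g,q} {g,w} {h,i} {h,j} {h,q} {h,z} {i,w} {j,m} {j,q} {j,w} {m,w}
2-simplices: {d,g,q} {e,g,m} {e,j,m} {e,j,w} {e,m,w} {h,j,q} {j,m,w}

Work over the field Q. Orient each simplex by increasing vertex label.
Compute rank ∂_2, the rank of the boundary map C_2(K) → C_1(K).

rank∂_2=6

n_0=10 n_1=24 n_2=7  [Q]
∂1: piv[dg,dq,eg,eh,ei,ej,em,ew,ez] rk=9  ker:eq,gi,gj,gm,gq,gw,hi,hj,hq,hz,iw,jm,jq,jw,mw
∂2: piv[dgq,egm,ejm,ejw,emw,hjq] rk=6  ker:jmw
rk∂_2=6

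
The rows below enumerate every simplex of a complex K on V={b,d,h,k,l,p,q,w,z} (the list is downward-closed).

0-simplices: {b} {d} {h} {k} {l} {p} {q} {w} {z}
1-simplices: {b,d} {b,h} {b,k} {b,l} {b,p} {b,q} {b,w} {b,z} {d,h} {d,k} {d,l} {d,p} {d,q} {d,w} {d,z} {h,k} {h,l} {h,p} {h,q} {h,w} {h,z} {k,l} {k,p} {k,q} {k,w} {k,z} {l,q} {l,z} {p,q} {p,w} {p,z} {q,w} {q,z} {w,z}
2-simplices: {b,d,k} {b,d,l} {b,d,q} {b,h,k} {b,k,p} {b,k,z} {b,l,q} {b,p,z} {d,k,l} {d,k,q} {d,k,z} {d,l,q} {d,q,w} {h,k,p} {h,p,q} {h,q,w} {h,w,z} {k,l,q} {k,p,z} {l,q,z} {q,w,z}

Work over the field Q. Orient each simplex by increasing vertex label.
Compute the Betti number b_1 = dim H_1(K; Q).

n_0=9 n_1=34 n_2=21  [Q]
∂1: piv[bd,bh,bk,bl,bp,bq,bw,bz] rk=8  ker:dh,dk,dl,dp,dq,dw,dz,hk,hl,hp,hq,hw,hz,kl,kp,kq,kw,kz,lq,lz,pq,pw,pz,qw,qz,wz
∂2: piv[bdk,bdl,bdq,bhk,bkp,bkz,blq,bpz,dkl,dkq,dkz,dqw,hkp,hpq,hqw,hwz,lqz,qwz] rk=18  ker:dlq,klq,kpz
b_1=(34−8)−18=8

b_1=8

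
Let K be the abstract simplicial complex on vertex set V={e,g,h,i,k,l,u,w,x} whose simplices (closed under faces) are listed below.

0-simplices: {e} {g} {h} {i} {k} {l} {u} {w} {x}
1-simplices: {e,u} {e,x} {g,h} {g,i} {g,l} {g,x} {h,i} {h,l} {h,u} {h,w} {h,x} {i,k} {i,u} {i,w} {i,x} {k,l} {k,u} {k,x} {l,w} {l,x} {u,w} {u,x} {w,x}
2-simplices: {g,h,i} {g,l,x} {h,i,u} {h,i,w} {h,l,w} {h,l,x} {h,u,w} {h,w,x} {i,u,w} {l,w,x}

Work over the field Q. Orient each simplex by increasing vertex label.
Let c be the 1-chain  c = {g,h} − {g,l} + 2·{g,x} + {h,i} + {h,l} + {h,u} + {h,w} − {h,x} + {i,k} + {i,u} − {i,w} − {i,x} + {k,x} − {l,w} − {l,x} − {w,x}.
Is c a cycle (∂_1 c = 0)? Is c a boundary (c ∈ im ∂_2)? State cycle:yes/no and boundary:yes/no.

n_0=9 n_1=23 n_2=10  [Q]
∂1: piv[eu,ex,gh,gi,gl,gx,hw,ik] rk=8  ker:hi,hl,hu,hx,iu,iw,ix,kl,ku,kx,lw,lx,uw,ux,wx
∂2: piv[ghi,glx,hiu,hiw,hlw,hlx,huw,hwx] rk=8  ker:iuw,lwx
∂1c = −2·{g} − 2·{h} + {i} + 2·{l} + 2·{u} − {x}

cycle:no boundary:no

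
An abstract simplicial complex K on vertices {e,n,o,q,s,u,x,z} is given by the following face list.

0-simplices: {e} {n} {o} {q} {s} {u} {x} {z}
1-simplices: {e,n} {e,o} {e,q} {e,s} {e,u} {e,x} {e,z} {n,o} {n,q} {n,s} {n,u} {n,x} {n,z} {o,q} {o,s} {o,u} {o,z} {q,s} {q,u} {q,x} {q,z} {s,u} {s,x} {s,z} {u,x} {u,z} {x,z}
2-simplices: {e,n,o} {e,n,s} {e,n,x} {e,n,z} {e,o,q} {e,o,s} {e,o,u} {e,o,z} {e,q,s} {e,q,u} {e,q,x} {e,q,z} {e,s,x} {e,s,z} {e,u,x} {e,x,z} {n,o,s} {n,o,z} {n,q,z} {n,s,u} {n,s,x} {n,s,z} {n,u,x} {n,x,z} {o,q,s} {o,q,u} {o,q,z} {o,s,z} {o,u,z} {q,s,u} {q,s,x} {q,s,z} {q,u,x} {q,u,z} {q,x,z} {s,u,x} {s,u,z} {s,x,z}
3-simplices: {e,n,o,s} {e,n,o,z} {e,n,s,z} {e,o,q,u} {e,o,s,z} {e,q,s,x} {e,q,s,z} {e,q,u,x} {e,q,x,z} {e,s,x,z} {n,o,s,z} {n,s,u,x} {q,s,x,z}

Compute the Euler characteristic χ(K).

χ(K)=6

n_0=8 n_1=27 n_2=38 n_3=13
χ=+8−27+38−13=6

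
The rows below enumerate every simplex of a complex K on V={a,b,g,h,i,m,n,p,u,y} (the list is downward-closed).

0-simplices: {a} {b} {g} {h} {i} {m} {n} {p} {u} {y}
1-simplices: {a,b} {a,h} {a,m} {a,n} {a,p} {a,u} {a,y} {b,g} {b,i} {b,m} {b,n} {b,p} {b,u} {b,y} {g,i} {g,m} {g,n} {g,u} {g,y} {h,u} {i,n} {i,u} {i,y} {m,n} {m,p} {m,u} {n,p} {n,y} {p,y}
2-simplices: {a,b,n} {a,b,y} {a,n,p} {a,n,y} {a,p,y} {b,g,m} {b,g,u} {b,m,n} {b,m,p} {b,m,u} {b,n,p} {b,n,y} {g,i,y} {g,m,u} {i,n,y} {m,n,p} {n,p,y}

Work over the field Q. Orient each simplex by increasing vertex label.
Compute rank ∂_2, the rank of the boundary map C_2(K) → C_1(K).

n_0=10 n_1=29 n_2=17  [Q]
∂1: piv[ab,ah,am,an,ap,au,ay,bg,bi] rk=9  ker:bm,bn,bp,bu,by,gi,gm,gn,gu,gy,hu,in,iu,iy,mn,mp,mu,np,ny,py
∂2: piv[abn,aby,anp,any,apy,bgm,bgu,bmn,bmp,bmu,bnp,giy,iny] rk=13  ker:bny,gmu,mnp,npy
rk∂_2=13

rank∂_2=13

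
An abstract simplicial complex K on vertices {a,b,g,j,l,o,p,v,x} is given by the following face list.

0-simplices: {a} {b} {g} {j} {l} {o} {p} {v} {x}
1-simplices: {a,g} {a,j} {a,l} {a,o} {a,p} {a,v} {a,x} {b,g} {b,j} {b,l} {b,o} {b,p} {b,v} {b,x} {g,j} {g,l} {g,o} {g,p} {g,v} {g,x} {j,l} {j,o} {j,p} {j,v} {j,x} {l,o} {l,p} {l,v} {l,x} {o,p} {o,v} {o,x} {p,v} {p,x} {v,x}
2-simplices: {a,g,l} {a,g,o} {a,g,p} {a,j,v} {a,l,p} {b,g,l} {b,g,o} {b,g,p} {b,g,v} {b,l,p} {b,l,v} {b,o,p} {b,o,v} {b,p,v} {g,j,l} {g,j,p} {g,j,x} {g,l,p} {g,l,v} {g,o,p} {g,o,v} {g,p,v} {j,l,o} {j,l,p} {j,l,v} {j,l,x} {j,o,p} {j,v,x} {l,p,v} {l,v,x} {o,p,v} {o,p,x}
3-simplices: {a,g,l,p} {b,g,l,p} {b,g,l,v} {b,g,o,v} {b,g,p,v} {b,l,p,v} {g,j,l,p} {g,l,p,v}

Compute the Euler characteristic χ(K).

n_0=9 n_1=35 n_2=32 n_3=8
χ=+9−35+32−8=-2

χ(K)=-2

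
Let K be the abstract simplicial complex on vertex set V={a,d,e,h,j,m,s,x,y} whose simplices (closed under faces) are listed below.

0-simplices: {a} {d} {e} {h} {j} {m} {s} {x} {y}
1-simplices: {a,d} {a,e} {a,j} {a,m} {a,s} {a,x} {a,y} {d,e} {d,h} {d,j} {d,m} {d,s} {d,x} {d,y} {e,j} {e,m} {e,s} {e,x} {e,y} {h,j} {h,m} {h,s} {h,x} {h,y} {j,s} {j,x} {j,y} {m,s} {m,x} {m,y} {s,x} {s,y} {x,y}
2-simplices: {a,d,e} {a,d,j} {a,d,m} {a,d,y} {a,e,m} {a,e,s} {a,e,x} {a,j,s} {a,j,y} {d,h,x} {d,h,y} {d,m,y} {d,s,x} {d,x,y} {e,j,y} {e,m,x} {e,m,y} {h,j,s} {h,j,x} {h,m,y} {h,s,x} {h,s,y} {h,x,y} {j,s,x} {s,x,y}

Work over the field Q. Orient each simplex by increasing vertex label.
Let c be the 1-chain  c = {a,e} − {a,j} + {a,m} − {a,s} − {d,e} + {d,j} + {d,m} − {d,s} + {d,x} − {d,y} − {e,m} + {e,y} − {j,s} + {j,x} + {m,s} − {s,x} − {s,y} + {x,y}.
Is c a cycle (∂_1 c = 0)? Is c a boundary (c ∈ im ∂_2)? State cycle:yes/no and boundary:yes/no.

cycle:yes boundary:no

n_0=9 n_1=33 n_2=25  [Q]
∂1: piv[ad,ae,aj,am,as,ax,ay,dh] rk=8  ker:de,dj,dm,ds,dx,dy,ej,em,es,ex,ey,hj,hm,hs,hx,hy,js,jx,jy,ms,mx,my,sx,sy,xy
∂2: piv[ade,adj,adm,ady,aem,aes,aex,ajs,ajy,dhx,dhy,dmy,dsx,dxy,ejy,emx,emy,hjs,hjx,hmy,hsx,hsy] rk=22  ker:hxy,jsx,sxy
∂1c = 0
c vs im∂2: residual ≠ 0 ⇒ not boundary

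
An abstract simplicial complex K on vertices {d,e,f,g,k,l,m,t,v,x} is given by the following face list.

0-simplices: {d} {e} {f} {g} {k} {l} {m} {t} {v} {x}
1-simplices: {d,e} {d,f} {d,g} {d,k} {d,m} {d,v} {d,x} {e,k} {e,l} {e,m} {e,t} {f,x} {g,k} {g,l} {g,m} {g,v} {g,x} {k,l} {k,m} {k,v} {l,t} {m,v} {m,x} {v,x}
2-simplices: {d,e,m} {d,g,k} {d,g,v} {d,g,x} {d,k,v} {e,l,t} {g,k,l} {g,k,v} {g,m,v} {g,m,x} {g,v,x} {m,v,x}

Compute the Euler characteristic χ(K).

χ(K)=-2

n_0=10 n_1=24 n_2=12
χ=+10−24+12=-2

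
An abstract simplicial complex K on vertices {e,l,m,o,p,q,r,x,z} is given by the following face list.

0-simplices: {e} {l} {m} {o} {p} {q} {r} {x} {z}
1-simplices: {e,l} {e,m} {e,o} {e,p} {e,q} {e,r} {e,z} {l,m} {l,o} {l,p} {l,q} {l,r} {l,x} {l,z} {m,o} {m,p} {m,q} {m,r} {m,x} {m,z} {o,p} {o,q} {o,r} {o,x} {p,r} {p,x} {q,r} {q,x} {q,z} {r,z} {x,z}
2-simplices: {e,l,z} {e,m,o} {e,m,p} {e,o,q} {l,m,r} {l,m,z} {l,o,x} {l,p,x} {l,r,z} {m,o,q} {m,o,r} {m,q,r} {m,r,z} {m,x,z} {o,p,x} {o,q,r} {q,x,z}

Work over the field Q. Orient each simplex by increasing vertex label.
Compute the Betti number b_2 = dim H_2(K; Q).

n_0=9 n_1=31 n_2=17  [Q]
∂1: piv[el,em,eo,ep,eq,er,ez,lx] rk=8  ker:lm,lo,lp,lq,lr,lz,mo,mp,mq,mr,mx,mz,op,oq,or,ox,pr,px,qr,qx,qz,rz,xz
∂2: piv[elz,emo,emp,eoq,lmr,lmz,lox,lpx,lrz,moq,mor,mqr,mxz,opx,qxz] rk=15  ker:mrz,oqr
b_2=(17−15)−0=2

b_2=2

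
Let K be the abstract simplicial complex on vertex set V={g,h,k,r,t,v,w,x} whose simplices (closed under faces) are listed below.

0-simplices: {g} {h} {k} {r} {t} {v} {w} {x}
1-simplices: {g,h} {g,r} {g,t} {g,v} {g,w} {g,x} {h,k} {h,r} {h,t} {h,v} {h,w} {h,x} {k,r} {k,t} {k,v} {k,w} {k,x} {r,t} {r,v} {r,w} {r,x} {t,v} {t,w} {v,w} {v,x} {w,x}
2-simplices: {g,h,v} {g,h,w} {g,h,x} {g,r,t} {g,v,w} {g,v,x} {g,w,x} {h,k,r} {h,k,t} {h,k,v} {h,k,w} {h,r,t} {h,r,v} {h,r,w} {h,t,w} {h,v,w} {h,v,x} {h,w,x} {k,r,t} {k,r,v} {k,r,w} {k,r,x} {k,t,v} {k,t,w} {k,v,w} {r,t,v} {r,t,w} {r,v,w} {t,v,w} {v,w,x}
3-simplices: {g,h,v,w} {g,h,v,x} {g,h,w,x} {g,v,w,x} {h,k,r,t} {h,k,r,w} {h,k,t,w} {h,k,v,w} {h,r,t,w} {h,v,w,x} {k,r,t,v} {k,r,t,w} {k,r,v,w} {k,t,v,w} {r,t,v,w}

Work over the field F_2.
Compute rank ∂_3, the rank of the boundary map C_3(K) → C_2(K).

rank∂_3=12

n_0=8 n_1=26 n_2=30 n_3=15  [Z2]
∂1: piv[gh,gr,gt,gv,gw,gx,hk] rk=7  ker:hr,ht,hv,hw,hx,kr,kt,kv,kw,kx,rt,rv,rw,rx,tv,tw,vw,vx,wx
∂2: piv[ghv,ghw,ghx,grt,gvw,gvx,gwx,hkr,hkt,hkv,hkw,hrt,hrv,hrw,htw,krx,ktv] rk=17  ker:hvw,hvx,hwx,krt,krv,krw,ktw,kvw,rtv,rtw,rvw,tvw,vwx
∂3: piv[ghvw,ghvx,ghwx,gvwx,hkrt,hkrw,hktw,hkvw,hrtw,krtv,krvw,ktvw] rk=12  ker:hvwx,krtw,rtvw
rk∂_3=12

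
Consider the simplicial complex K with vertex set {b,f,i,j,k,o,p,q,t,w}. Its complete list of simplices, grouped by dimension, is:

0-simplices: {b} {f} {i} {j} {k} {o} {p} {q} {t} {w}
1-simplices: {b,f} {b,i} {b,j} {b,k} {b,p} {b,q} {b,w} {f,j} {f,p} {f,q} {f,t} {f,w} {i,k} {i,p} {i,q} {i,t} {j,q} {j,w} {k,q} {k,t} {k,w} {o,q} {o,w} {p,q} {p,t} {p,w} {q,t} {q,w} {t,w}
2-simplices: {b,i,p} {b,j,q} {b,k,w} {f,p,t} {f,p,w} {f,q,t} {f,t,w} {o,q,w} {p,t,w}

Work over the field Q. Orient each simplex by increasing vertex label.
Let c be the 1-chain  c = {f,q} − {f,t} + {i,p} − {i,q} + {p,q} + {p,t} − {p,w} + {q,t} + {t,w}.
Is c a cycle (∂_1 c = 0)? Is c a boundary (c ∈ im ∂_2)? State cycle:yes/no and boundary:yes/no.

n_0=10 n_1=29 n_2=9  [Q]
∂1: piv[bf,bi,bj,bk,bp,bq,bw,ft,oq] rk=9  ker:fj,fp,fq,fw,ik,ip,iq,it,jq,jw,kq,kt,kw,ow,pq,pt,pw,qt,qw,tw
∂2: piv[bip,bjq,bkw,fpt,fpw,fqt,ftw,oqw] rk=8  ker:ptw
∂1c = 0
c vs im∂2: residual ≠ 0 ⇒ not boundary

cycle:yes boundary:no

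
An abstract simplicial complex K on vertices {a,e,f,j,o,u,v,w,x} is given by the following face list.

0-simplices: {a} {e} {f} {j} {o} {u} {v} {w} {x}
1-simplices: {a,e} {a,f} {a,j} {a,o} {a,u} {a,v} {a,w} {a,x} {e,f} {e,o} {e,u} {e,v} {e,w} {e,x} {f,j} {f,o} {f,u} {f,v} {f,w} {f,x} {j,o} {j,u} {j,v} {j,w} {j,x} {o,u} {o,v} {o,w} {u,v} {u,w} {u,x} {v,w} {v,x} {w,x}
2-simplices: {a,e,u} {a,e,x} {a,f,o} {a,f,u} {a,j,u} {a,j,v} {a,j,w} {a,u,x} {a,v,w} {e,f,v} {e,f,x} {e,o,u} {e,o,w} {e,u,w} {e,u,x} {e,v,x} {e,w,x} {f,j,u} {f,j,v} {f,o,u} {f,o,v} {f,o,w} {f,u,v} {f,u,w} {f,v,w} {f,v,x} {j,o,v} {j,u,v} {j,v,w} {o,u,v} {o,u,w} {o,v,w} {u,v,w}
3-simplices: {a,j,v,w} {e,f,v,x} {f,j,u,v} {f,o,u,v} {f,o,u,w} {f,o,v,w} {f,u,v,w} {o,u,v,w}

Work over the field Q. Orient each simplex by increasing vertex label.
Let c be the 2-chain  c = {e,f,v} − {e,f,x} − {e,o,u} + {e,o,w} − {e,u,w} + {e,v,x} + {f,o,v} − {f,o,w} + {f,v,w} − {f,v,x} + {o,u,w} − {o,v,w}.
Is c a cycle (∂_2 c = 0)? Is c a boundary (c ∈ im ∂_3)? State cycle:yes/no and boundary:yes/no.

n_0=9 n_1=34 n_2=33 n_3=8  [Q]
∂1: piv[ae,af,aj,ao,au,av,aw,ax] rk=8  ker:ef,eo,eu,ev,ew,ex,fj,fo,fu,fv,fw,fx,jo,ju,jv,jw,jx,ou,ov,ow,uv,uw,ux,vw,vx,wx
∂2: piv[aeu,aex,afo,afu,aju,ajv,ajw,aux,avw,efv,efx,eou,eow,euw,evx,ewx,fju,fjv,fou,fov,fow,fuv,fvw,jov] rk=24  ker:eux,fuw,fvx,juv,jvw,ouv,ouw,ovw,uvw
∂3: piv[ajvw,efvx,fjuv,fouv,fouw,fovw,fuvw] rk=7  ker:ouvw
∂2c = 0
c vs im∂3: residual ≠ 0 ⇒ not boundary

cycle:yes boundary:no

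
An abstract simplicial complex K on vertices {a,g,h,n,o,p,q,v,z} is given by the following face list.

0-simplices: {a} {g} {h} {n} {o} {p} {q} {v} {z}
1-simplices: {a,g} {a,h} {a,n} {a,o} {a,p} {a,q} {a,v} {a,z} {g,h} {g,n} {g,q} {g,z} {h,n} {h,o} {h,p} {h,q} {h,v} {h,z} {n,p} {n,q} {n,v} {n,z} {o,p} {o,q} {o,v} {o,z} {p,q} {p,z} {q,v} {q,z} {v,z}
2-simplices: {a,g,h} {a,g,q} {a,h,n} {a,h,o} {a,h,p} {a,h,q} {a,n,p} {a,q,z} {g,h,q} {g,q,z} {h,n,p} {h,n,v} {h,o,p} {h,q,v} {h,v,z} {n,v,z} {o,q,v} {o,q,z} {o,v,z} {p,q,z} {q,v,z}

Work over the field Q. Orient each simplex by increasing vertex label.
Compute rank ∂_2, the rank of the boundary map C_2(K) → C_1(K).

rank∂_2=18

n_0=9 n_1=31 n_2=21  [Q]
∂1: piv[ag,ah,an,ao,ap,aq,av,az] rk=8  ker:gh,gn,gq,gz,hn,ho,hp,hq,hv,hz,np,nq,nv,nz,op,oq,ov,oz,pq,pz,qv,qz,vz
∂2: piv[agh,agq,ahn,aho,ahp,ahq,anp,aqz,gqz,hnv,hop,hqv,hvz,nvz,oqv,oqz,ovz,pqz] rk=18  ker:ghq,hnp,qvz
rk∂_2=18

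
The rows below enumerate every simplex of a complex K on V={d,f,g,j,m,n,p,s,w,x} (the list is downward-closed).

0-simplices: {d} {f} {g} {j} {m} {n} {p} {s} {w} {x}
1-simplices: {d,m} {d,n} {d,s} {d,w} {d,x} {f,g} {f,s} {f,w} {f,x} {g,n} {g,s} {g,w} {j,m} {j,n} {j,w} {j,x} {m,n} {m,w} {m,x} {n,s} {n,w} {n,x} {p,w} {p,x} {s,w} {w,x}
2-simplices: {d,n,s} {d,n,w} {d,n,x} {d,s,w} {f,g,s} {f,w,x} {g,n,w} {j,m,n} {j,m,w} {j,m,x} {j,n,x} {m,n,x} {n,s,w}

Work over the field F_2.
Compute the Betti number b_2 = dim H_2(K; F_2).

b_2=2

n_0=10 n_1=26 n_2=13  [Z2]
∂1: piv[dm,dn,ds,dw,dx,fg,fs,jm,pw] rk=9  ker:fw,fx,gn,gs,gw,jn,jw,jx,mn,mw,mx,ns,nw,nx,px,sw,wx
∂2: piv[dns,dnw,dnx,dsw,fgs,fwx,gnw,jmn,jmw,jmx,jnx] rk=11  ker:mnx,nsw
b_2=(13−11)−0=2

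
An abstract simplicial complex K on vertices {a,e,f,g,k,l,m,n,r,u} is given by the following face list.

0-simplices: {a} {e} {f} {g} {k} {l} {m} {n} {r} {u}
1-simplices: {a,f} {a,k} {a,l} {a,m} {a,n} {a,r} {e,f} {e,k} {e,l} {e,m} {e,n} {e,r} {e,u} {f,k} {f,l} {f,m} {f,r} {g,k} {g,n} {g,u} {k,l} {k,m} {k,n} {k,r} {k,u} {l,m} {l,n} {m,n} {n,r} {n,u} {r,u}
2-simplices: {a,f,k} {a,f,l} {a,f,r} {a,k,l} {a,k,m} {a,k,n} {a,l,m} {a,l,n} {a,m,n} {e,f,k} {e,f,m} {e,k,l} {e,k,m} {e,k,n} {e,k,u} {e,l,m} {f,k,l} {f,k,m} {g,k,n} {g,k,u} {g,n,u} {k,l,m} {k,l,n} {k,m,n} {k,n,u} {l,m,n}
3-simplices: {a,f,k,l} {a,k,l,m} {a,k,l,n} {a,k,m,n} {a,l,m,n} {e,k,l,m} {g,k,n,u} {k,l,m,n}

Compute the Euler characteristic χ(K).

χ(K)=-3

n_0=10 n_1=31 n_2=26 n_3=8
χ=+10−31+26−8=-3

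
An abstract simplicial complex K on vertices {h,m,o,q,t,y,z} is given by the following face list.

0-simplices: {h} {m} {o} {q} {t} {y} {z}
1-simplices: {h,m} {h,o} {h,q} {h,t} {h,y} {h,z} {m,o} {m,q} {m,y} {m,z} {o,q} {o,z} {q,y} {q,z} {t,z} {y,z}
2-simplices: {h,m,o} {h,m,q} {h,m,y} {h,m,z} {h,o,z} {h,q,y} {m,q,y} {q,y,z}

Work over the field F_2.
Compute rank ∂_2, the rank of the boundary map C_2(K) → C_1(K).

n_0=7 n_1=16 n_2=8  [Z2]
∂1: piv[hm,ho,hq,ht,hy,hz] rk=6  ker:mo,mq,my,mz,oq,oz,qy,qz,tz,yz
∂2: piv[hmo,hmq,hmy,hmz,hoz,hqy,qyz] rk=7  ker:mqy
rk∂_2=7

rank∂_2=7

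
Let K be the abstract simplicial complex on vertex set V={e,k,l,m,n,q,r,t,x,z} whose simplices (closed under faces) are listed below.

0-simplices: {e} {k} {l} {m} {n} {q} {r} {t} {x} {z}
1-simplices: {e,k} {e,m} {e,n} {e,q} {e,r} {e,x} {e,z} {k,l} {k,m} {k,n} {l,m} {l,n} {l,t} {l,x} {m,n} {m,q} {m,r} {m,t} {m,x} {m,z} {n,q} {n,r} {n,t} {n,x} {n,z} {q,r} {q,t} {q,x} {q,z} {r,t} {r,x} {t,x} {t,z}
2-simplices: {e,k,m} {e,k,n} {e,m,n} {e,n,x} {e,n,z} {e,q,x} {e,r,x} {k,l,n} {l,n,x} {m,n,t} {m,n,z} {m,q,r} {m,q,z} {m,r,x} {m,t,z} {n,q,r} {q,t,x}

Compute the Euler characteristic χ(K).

χ(K)=-6

n_0=10 n_1=33 n_2=17
χ=+10−33+17=-6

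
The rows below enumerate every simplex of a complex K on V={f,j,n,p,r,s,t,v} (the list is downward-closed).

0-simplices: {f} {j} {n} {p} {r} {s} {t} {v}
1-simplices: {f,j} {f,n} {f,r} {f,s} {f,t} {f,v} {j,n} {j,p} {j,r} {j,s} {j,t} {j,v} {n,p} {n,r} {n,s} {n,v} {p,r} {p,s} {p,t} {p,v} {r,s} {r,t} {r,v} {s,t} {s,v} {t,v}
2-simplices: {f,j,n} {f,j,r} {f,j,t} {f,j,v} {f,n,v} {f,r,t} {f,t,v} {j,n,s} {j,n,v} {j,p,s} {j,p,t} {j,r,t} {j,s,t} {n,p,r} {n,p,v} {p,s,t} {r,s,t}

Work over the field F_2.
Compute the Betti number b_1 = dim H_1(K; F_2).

b_1=5

n_0=8 n_1=26 n_2=17  [Z2]
∂1: piv[fj,fn,fr,fs,ft,fv,jp] rk=7  ker:jn,jr,js,jt,jv,np,nr,ns,nv,pr,ps,pt,pv,rs,rt,rv,st,sv,tv
∂2: piv[fjn,fjr,fjt,fjv,fnv,frt,ftv,jns,jps,jpt,jst,npr,npv,rst] rk=14  ker:jnv,jrt,pst
b_1=(26−7)−14=5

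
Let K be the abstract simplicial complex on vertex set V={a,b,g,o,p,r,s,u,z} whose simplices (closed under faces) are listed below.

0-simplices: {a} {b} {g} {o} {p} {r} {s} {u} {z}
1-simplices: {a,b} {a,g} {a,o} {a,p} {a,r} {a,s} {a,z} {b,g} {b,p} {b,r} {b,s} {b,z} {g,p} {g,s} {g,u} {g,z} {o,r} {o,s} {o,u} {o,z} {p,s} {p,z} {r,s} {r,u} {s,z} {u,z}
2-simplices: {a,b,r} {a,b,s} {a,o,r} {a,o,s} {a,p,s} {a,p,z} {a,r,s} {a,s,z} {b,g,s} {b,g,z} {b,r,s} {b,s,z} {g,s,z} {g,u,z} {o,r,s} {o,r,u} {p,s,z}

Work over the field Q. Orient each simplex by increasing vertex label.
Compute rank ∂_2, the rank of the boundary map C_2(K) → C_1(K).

n_0=9 n_1=26 n_2=17  [Q]
∂1: piv[ab,ag,ao,ap,ar,as,az,gu] rk=8  ker:bg,bp,br,bs,bz,gp,gs,gz,or,os,ou,oz,ps,pz,rs,ru,sz,uz
∂2: piv[abr,abs,aor,aos,aps,apz,ars,asz,bgs,bgz,bsz,guz,oru] rk=13  ker:brs,gsz,ors,psz
rk∂_2=13

rank∂_2=13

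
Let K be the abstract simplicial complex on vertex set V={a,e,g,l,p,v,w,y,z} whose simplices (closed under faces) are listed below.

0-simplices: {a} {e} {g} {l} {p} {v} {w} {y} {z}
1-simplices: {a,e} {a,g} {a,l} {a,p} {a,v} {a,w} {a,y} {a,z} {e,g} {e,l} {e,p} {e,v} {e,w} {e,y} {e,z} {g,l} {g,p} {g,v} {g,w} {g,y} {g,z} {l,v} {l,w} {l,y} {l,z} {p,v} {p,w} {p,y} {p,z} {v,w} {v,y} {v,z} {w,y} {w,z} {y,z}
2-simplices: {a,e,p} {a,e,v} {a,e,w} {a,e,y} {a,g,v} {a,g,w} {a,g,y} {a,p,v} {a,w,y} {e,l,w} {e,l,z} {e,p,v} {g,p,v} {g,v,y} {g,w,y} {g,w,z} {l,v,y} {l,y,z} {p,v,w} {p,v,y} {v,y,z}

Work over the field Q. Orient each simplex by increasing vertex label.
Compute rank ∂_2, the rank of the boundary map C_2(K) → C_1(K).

rank∂_2=19

n_0=9 n_1=35 n_2=21  [Q]
∂1: piv[ae,ag,al,ap,av,aw,ay,az] rk=8  ker:eg,el,ep,ev,ew,ey,ez,gl,gp,gv,gw,gy,gz,lv,lw,ly,lz,pv,pw,py,pz,vw,vy,vz,wy,wz,yz
∂2: piv[aep,aev,aew,aey,agv,agw,agy,apv,awy,elw,elz,gpv,gvy,gwz,lvy,lyz,pvw,pvy,vyz] rk=19  ker:epv,gwy
rk∂_2=19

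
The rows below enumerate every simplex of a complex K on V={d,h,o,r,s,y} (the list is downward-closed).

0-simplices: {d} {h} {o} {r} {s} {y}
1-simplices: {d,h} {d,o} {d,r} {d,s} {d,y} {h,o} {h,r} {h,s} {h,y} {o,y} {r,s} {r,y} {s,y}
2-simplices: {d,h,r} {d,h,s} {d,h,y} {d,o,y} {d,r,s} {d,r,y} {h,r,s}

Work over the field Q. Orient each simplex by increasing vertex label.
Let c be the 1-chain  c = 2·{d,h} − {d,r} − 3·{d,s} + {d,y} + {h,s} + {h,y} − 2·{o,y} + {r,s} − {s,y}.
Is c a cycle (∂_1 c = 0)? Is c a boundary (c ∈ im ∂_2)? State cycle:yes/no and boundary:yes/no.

cycle:no boundary:no

n_0=6 n_1=13 n_2=7  [Q]
∂1: piv[dh,do,dr,ds,dy] rk=5  ker:ho,hr,hs,hy,oy,rs,ry,sy
∂2: piv[dhr,dhs,dhy,doy,drs,dry] rk=6  ker:hrs
∂1c = {d} + 2·{o} − 2·{r} − {y}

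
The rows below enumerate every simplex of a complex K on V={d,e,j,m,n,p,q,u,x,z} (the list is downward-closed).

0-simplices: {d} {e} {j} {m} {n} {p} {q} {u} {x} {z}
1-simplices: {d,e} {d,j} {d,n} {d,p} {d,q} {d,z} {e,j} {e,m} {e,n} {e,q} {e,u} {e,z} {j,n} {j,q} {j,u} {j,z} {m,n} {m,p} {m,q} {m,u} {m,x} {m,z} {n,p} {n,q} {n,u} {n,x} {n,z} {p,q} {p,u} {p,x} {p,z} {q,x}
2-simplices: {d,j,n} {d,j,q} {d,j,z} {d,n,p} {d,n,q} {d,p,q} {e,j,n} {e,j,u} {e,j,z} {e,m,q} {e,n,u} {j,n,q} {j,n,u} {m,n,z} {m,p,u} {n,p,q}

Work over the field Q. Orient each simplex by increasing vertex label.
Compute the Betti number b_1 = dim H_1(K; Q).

b_1=10

n_0=10 n_1=32 n_2=16  [Q]
∂1: piv[de,dj,dn,dp,dq,dz,em,eu,mx] rk=9  ker:ej,en,eq,ez,jn,jq,ju,jz,mn,mp,mq,mu,mz,np,nq,nu,nx,nz,pq,pu,px,pz,qx
∂2: piv[djn,djq,djz,dnp,dnq,dpq,ejn,eju,ejz,emq,enu,mnz,mpu] rk=13  ker:jnq,jnu,npq
b_1=(32−9)−13=10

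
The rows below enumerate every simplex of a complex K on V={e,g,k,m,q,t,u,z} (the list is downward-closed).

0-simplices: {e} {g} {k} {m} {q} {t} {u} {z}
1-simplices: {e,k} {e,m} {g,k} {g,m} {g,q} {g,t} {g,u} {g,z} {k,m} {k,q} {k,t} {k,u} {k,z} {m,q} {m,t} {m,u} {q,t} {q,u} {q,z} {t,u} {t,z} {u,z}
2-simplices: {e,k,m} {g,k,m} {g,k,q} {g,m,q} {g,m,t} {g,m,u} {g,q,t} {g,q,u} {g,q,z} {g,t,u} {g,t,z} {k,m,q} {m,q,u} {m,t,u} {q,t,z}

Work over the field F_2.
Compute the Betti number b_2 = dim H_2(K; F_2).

n_0=8 n_1=22 n_2=15  [Z2]
∂1: piv[ek,em,gk,gq,gt,gu,gz] rk=7  ker:gm,km,kq,kt,ku,kz,mq,mt,mu,qt,qu,qz,tu,tz,uz
∂2: piv[ekm,gkm,gkq,gmq,gmt,gmu,gqt,gqu,gqz,gtu,gtz] rk=11  ker:kmq,mqu,mtu,qtz
b_2=(15−11)−0=4

b_2=4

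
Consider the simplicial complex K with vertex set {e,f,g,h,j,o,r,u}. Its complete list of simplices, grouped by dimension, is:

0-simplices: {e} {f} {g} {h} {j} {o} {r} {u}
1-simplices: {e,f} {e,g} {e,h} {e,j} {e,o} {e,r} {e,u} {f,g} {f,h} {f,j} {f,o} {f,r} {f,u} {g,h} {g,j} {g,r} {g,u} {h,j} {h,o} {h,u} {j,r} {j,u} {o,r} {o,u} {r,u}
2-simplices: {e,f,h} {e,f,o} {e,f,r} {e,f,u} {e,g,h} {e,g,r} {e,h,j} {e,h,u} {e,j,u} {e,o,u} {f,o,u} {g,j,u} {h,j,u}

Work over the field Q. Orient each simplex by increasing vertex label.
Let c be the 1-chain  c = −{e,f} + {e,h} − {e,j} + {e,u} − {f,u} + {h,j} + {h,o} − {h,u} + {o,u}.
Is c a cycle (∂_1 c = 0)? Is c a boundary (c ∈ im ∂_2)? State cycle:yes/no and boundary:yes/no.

n_0=8 n_1=25 n_2=13  [Q]
∂1: piv[ef,eg,eh,ej,eo,er,eu] rk=7  ker:fg,fh,fj,fo,fr,fu,gh,gj,gr,gu,hj,ho,hu,jr,ju,or,ou,ru
∂2: piv[efh,efo,efr,efu,egh,egr,ehj,ehu,eju,eou,gju] rk=11  ker:fou,hju
∂1c = 0
c vs im∂2: residual ≠ 0 ⇒ not boundary

cycle:yes boundary:no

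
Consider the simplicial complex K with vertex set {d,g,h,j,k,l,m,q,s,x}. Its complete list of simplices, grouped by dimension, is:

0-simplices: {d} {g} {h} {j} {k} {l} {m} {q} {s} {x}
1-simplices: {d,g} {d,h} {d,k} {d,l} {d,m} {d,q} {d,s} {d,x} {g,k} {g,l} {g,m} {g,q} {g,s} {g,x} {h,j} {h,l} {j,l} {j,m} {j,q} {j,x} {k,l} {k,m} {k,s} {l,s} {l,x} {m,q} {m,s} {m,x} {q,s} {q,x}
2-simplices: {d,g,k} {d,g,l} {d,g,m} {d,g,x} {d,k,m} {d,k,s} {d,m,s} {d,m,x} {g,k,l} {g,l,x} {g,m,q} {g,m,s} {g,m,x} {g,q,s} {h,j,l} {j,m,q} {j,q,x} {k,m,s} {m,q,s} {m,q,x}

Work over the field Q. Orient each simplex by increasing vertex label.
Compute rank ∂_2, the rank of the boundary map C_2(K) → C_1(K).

n_0=10 n_1=30 n_2=20  [Q]
∂1: piv[dg,dh,dk,dl,dm,dq,ds,dx,hj] rk=9  ker:gk,gl,gm,gq,gs,gx,hl,jl,jm,jq,jx,kl,km,ks,ls,lx,mq,ms,mx,qs,qx
∂2: piv[dgk,dgl,dgm,dgx,dkm,dks,dms,dmx,gkl,glx,gmq,gms,gqs,hjl,jmq,jqx,mqx] rk=17  ker:gmx,kms,mqs
rk∂_2=17

rank∂_2=17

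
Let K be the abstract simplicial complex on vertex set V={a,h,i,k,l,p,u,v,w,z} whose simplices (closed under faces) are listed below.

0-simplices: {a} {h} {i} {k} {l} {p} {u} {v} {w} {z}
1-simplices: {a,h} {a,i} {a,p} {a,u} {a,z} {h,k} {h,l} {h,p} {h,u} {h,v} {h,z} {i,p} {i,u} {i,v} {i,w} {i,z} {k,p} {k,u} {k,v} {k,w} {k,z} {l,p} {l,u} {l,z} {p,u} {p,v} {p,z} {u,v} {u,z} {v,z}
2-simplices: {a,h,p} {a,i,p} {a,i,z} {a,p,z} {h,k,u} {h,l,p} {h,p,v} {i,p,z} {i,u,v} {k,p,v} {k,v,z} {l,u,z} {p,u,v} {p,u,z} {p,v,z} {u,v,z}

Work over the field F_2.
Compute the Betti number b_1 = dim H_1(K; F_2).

b_1=7

n_0=10 n_1=30 n_2=16  [Z2]
∂1: piv[ah,ai,ap,au,az,hk,hl,hv,iw] rk=9  ker:hp,hu,hz,ip,iu,iv,iz,kp,ku,kv,kw,kz,lp,lu,lz,pu,pv,pz,uv,uz,vz
∂2: piv[ahp,aip,aiz,apz,hku,hlp,hpv,iuv,kpv,kvz,luz,puv,puz,pvz] rk=14  ker:ipz,uvz
b_1=(30−9)−14=7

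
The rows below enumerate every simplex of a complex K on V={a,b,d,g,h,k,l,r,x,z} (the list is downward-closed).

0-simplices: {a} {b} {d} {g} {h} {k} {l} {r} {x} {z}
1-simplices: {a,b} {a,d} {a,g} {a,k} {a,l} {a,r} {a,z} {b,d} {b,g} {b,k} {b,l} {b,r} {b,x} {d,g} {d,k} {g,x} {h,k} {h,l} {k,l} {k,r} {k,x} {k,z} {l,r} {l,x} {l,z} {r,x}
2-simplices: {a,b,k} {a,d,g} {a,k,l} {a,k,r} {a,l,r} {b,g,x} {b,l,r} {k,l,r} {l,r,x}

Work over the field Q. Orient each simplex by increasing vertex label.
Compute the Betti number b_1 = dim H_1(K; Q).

b_1=9

n_0=10 n_1=26 n_2=9  [Q]
∂1: piv[ab,ad,ag,ak,al,ar,az,bx,hk] rk=9  ker:bd,bg,bk,bl,br,dg,dk,gx,hl,kl,kr,kx,kz,lr,lx,lz,rx
∂2: piv[abk,adg,akl,akr,alr,bgx,blr,lrx] rk=8  ker:klr
b_1=(26−9)−8=9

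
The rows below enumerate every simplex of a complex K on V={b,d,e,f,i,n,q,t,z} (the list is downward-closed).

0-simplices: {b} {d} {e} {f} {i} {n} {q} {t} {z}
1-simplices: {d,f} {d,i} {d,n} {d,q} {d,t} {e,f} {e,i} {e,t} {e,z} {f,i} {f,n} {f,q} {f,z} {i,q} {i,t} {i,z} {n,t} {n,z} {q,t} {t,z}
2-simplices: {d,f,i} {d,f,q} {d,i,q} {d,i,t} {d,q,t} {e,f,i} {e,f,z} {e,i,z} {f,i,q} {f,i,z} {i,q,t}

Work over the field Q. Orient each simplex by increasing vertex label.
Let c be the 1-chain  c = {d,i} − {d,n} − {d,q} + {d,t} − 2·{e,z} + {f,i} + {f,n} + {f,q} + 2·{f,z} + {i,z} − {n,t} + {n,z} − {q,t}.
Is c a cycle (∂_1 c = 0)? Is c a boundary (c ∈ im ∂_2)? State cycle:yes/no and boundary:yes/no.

n_0=9 n_1=20 n_2=11  [Q]
∂1: piv[df,di,dn,dq,dt,ef,ez] rk=7  ker:ei,et,fi,fn,fq,fz,iq,it,iz,nt,nz,qt,tz
∂2: piv[dfi,dfq,diq,dit,dqt,efi,efz,eiz] rk=8  ker:fiq,fiz,iqt
∂1c = 2·{e} − 5·{f} + {i} + {q} − {t} + 2·{z}

cycle:no boundary:no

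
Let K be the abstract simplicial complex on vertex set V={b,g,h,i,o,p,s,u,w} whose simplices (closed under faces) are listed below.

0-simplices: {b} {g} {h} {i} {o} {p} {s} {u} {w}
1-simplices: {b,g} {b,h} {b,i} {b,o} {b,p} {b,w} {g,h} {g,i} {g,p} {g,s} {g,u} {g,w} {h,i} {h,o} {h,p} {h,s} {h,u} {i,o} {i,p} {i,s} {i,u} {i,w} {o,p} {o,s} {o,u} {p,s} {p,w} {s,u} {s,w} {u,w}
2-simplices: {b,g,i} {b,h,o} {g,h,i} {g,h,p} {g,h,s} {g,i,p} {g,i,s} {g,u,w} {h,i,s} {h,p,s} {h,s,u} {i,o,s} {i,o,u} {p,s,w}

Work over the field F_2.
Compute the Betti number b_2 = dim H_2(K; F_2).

n_0=9 n_1=30 n_2=14  [Z2]
∂1: piv[bg,bh,bi,bo,bp,bw,gs,gu] rk=8  ker:gh,gi,gp,gw,hi,ho,hp,hs,hu,io,ip,is,iu,iw,op,os,ou,ps,pw,su,sw,uw
∂2: piv[bgi,bho,ghi,ghp,ghs,gip,gis,guw,hps,hsu,ios,iou,psw] rk=13  ker:his
b_2=(14−13)−0=1

b_2=1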